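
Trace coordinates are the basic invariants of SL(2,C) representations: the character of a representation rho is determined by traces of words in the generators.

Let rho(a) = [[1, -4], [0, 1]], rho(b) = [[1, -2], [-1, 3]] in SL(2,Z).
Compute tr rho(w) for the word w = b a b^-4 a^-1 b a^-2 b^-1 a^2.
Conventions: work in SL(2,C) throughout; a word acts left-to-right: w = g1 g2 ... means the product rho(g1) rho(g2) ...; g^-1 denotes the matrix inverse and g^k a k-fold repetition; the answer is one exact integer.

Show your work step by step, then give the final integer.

rho(b) = [[1, -2], [-1, 3]]
... * rho(a) = [[1, -4], [0, 1]]  ->  [[1, -6], [-1, 7]]
... * rho(b^-1) = [[3, 2], [1, 1]]  ->  [[-3, -4], [4, 5]]
... * rho(b^-1) = [[3, 2], [1, 1]]  ->  [[-13, -10], [17, 13]]
... * rho(b^-1) = [[3, 2], [1, 1]]  ->  [[-49, -36], [64, 47]]
... * rho(b^-1) = [[3, 2], [1, 1]]  ->  [[-183, -134], [239, 175]]
... * rho(a^-1) = [[1, 4], [0, 1]]  ->  [[-183, -866], [239, 1131]]
... * rho(b) = [[1, -2], [-1, 3]]  ->  [[683, -2232], [-892, 2915]]
... * rho(a^-1) = [[1, 4], [0, 1]]  ->  [[683, 500], [-892, -653]]
... * rho(a^-1) = [[1, 4], [0, 1]]  ->  [[683, 3232], [-892, -4221]]
... * rho(b^-1) = [[3, 2], [1, 1]]  ->  [[5281, 4598], [-6897, -6005]]
... * rho(a) = [[1, -4], [0, 1]]  ->  [[5281, -16526], [-6897, 21583]]
... * rho(a) = [[1, -4], [0, 1]]  ->  [[5281, -37650], [-6897, 49171]]
tr = 5281 + 49171 = 54452

54452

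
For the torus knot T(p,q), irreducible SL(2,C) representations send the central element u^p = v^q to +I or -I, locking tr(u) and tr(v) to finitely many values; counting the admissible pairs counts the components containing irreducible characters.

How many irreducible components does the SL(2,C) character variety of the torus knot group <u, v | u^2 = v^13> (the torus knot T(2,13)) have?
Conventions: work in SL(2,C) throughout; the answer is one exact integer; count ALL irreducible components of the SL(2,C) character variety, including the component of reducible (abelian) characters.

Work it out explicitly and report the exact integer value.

7

For T(2,13): irreducibility forces the central element u^2 = v^13 to one of +I, -I.
So on each irreducible component the traces are pinned: tr(u) = 2*cos(pi*alpha/2) with 1 <= alpha <= 1, tr(v) = 2*cos(pi*beta/13) with 1 <= beta <= 12.
The two central values (-1)^alpha I and (-1)^beta I must be the same matrix, so alpha and beta share a parity.
count pairs: odd alpha (1 choices) x odd beta (6), plus even alpha (0) x even beta (6): 1*6 + 0*6 = 6.
That is 6 components of irreducible characters, and with the reducible (abelian) component the total is 7.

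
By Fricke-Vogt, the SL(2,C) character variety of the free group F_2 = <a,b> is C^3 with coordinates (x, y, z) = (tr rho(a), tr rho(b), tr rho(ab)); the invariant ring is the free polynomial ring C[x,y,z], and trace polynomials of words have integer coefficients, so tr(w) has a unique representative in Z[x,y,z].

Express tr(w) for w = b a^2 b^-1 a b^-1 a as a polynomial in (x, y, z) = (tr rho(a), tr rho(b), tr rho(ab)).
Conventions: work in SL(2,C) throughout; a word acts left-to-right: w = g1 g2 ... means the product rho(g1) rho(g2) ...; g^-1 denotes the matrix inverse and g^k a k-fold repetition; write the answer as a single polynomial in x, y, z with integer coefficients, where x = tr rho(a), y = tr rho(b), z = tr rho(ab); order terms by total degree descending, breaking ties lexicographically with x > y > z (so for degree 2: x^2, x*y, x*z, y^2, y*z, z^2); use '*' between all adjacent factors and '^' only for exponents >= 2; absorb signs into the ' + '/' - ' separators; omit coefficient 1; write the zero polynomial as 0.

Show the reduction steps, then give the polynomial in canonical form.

trace(a b a) = trace(a)*trace(b a) - trace(b) = x*z - y
reduce: trace(a^2 b a) = trace(a)*trace(a b a) - trace(a b) = x^2*z - x*y - z
trace(a b a^3) = trace(a)*trace(a^2 b a) - trace(a^2 b) = x^3*z - x^2*y - 2*x*z + y
trace(b a b a) = trace(b a)*trace(b a) - trace(1) = z^2 - 2
so trace(b a b) = trace(b)*trace(a b) - trace(a) = y*z - x
trace(b a b a^2) = trace(a)*trace(b a b a) - trace(b a b) = x*z^2 - y*z - x
trace(a b a^3 b) = trace(a)*trace(b a b a^2) - trace(b a b a) = x^2*z^2 - x*y*z - x^2 - z^2 + 2
trace(a b^-1 a b a^2) = trace(a b a^3)*trace(b) - trace(a b a^3 b) = x^3*y*z - x^2*y^2 - x^2*z^2 - x*y*z + x^2 + y^2 + z^2 - 2
reduce: trace(a^2) = trace(a)*trace(a) - trace(1) = x^2 - 2
reduce: trace(b a^2 b) = trace(b)*trace(a^2 b) - trace(a^2) = x*y*z - x^2 - y^2 + 2
trace(a b a^2 b a) = trace(a)*trace(b a^2 b a) - trace(b a^2 b) = x^2*z^2 - 2*x*y*z + y^2 - 2
reduce: trace(b a b a b a) = trace(a b)*trace(a b a b) - trace(a^-1 b^-1) = z^3 - 3*z
so trace(b a b a b) = trace(b)*trace(a b a b) - trace(a b a) = y*z^2 - x*z - y
trace(a b a^2 b a b) = trace(a)*trace(b a b a b a) - trace(b a b a b) = x*z^3 - y*z^2 - 2*x*z + y
reduce: trace(a b^-1 a b a^2 b) = trace(a b a^2 b a)*trace(b) - trace(a b a^2 b a b) = x^2*y*z^2 - 2*x*y^2*z - x*z^3 + y^3 + y*z^2 + 2*x*z - 3*y
so trace(b a^2 b^-1 a b^-1 a) = trace(a b^-1 a b a^2)*trace(b) - trace(a b^-1 a b a^2 b) = x^3*y^2*z - x^2*y^3 - 2*x^2*y*z^2 + x*y^2*z + x*z^3 + x^2*y - 2*x*z + y

x^3*y^2*z - x^2*y^3 - 2*x^2*y*z^2 + x*y^2*z + x*z^3 + x^2*y - 2*x*z + y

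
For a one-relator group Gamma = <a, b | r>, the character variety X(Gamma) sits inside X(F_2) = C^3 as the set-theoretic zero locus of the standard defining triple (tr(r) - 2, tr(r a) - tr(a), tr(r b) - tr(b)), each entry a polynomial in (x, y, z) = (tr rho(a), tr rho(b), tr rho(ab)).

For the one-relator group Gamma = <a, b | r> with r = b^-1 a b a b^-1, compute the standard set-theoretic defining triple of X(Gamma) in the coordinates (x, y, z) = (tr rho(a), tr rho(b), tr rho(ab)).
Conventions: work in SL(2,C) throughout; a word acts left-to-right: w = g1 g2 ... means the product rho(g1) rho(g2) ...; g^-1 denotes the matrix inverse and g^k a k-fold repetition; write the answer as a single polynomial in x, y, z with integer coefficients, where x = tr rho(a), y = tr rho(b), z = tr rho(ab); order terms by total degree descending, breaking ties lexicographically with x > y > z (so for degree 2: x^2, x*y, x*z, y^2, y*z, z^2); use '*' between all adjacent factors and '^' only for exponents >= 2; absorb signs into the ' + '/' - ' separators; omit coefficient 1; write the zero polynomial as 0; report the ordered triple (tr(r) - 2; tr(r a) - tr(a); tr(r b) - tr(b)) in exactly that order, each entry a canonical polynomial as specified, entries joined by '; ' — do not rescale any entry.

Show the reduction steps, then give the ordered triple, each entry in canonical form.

x*y^2*z - y^3 - y*z^2 - x*z + 3*y - 2; x^2*y^2*z - x*y^3 - 2*x*y*z^2 + y^2*z + z^3 + 2*x*y - x - 3*z; x*y*z - y^2 - z^2 - y + 2

so trace(a b a) = trace(a)*trace(b a) - trace(b)  (reduce the a square) = x*z - y
trace(a b a b) = trace(b a)*trace(b a) - trace(1)  (split on b) = z^2 - 2
trace(a b a b^-1) = trace(a b a)*trace(b) - trace(a b a b)  (eliminate b^-1) = x*y*z - y^2 - z^2 + 2
reduce: trace(b^-1 a b a b^-1) = trace(a b a b^-1)*trace(b) - trace(a b a)  (eliminate b^-1) = x*y^2*z - y^3 - y*z^2 - x*z + 3*y
so trace(a b a^2) = trace(a)*trace(b a^2) - trace(b a)  (reduce the a square) = x^2*z - x*y - z
trace(b a b) = trace(b)*trace(a b) - trace(a)  (reduce the b square) = y*z - x
trace(a b a^2 b) = trace(a)*trace(b a b a) - trace(b a b)  (reduce the a square) = x*z^2 - y*z - x
trace(a b^-1 a b a) = trace(a b a^2)*trace(b) - trace(a b a^2 b)  (eliminate b^-1) = x^2*y*z - x*y^2 - x*z^2 + x
trace(a b a b a b) = trace(b a)*trace(b a b a) - trace(b^-1 a^-1)  (split on b) = z^3 - 3*z
trace(a b^-1 a b a b) = trace(a b a b a)*trace(b) - trace(a b a b a b)  (eliminate b^-1) = x*y*z^2 - y^2*z - z^3 - x*y + 3*z
trace(b^-1 a b a b^-1 a) = trace(a b^-1 a b a)*trace(b) - trace(a b^-1 a b a b)  (eliminate b^-1) = x^2*y^2*z - x*y^3 - 2*x*y*z^2 + y^2*z + z^3 + 2*x*y - 3*z
assemble the triple (trace(r) - 2; trace(r a) - x; trace(r b) - y)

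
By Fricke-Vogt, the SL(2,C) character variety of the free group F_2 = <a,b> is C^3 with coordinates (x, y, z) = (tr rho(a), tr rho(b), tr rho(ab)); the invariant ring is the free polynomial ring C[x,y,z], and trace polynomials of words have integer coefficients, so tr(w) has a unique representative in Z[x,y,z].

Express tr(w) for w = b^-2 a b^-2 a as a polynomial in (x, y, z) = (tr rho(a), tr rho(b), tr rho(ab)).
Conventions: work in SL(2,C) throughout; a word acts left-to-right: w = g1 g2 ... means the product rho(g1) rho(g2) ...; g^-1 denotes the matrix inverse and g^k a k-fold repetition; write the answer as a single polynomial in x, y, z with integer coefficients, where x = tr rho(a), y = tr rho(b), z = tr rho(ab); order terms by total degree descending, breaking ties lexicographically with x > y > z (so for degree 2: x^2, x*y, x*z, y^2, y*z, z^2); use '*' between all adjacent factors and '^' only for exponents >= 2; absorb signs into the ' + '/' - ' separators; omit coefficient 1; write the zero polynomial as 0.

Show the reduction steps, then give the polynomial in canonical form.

tr(a^2) = tr(a)*tr(a) - tr(1)  (reduce the a square) = x^2 - 2
apply: tr(a^2 b) = tr(a)*tr(b a) - tr(b)  (reduce the a square) = x*z - y
apply: tr(b^-1 a^2) = tr(a^2)*tr(b) - tr(a^2 b)  (eliminate b^-1) = x^2*y - x*z - y
tr(a b^-2 a) = tr(b^-1 a^2)*tr(b) - tr(b^-1 a^2 b)  (eliminate b^-1) = x^2*y^2 - x*y*z - x^2 - y^2 + 2
tr(a b a b) = tr(a b)*tr(a b) - tr(1)  (split on a) = z^2 - 2
use: tr(a b a b^-1) = tr(a b a)*tr(b) - tr(a b a b)  (eliminate b^-1) = x*y*z - y^2 - z^2 + 2
use: tr(a b^-2 a b) = tr(a b a b^-1)*tr(b) - tr(a b a)  (eliminate b^-1) = x*y^2*z - y^3 - y*z^2 - x*z + 3*y
tr(a b^-2 a b^-1) = tr(a b^-2 a)*tr(b) - tr(a b^-2 a b)  (eliminate b^-1) = x^2*y^3 - 2*x*y^2*z - x^2*y + y*z^2 + x*z - y
use: tr(b^-2 a b^-2 a) = tr(a b^-2 a b^-1)*tr(b) - tr(a b^-2 a)  (eliminate b^-1) = x^2*y^4 - 2*x*y^3*z - 2*x^2*y^2 + y^2*z^2 + 2*x*y*z + x^2 - 2

x^2*y^4 - 2*x*y^3*z - 2*x^2*y^2 + y^2*z^2 + 2*x*y*z + x^2 - 2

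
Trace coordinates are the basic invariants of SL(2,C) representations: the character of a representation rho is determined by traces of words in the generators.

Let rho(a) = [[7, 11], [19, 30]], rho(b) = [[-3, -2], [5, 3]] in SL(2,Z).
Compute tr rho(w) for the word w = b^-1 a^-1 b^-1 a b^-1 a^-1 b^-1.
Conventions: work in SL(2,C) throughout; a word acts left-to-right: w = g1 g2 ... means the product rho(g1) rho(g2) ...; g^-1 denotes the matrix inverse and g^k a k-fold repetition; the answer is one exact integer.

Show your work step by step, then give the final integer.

324194

rho(b^-1) = [[3, 2], [-5, -3]]
... * rho(a^-1) = [[30, -11], [-19, 7]]  ->  [[52, -19], [-93, 34]]
... * rho(b^-1) = [[3, 2], [-5, -3]]  ->  [[251, 161], [-449, -288]]
... * rho(a) = [[7, 11], [19, 30]]  ->  [[4816, 7591], [-8615, -13579]]
... * rho(b^-1) = [[3, 2], [-5, -3]]  ->  [[-23507, -13141], [42050, 23507]]
... * rho(a^-1) = [[30, -11], [-19, 7]]  ->  [[-455531, 166590], [814867, -298001]]
... * rho(b^-1) = [[3, 2], [-5, -3]]  ->  [[-2199543, -1410832], [3934606, 2523737]]
tr = -2199543 + 2523737 = 324194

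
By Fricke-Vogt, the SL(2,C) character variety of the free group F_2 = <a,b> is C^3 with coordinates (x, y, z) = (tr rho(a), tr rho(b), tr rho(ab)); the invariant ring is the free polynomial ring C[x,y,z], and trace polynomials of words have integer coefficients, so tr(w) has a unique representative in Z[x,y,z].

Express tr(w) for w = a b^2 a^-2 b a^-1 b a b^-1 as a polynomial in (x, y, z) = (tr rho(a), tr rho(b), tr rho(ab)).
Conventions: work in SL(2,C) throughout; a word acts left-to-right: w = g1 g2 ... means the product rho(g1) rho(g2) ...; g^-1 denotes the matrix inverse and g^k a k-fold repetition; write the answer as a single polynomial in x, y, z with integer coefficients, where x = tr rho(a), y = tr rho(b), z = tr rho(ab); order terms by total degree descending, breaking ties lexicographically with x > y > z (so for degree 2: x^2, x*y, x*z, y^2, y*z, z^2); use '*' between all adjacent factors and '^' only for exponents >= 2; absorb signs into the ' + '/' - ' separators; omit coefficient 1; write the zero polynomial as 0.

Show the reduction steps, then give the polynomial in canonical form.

x^4*y^4*z - x^5*y^3 - x^3*y^5 - 3*x^3*y^3*z^2 + 2*x^4*y^2*z + x^2*y^4*z + 3*x^2*y^2*z^3 + 5*x^3*y^3 - x^3*y*z^2 + x*y^5 + x*y^3*z^2 - x*y*z^4 - 8*x^2*y^2*z - y^4*z - y^2*z^3 - x^3*y - 4*x*y^3 + 2*x*y*z^2 + x^2*z + 4*y^2*z + z^3 + 2*x*y - 3*z

so tr(b^2 a) = tr(b) tr(a b) - tr(a)   [square of b] = y*z - x
tr(b^2) = tr(b) tr(b) - tr(1)   [square of b] = y^2 - 2
reduce: tr(b a^2 b) = tr(a) tr(b^2 a) - tr(b^2)   [square of a] = x*y*z - x^2 - y^2 + 2
tr(b a^2) = tr(a) tr(b a) - tr(b)   [square of a] = x*z - y
tr(b^2 a^2 b) = tr(b) tr(b a^2 b) - tr(b a^2)   [square of b] = x*y^2*z - x^2*y - y^3 - x*z + 3*y
so tr(a b^4 a) = tr(b) tr(b^2 a^2 b) - tr(b^2 a^2)   [square of b] = x*y^3*z - x^2*y^2 - y^4 - 2*x*y*z + x^2 + 4*y^2 - 2
reduce: tr(a b a b) = tr(b a) tr(b a) - tr(1)   [split at a repeated b] = z^2 - 2
tr(a b a b^2) = tr(b) tr(a b a b) - tr(a b a)   [square of b] = y*z^2 - x*z - y
tr(a b a b^3) = tr(b) tr(a b a b^2) - tr(a b a b)   [square of b] = y^2*z^2 - x*y*z - y^2 - z^2 + 2
tr(a b^4 a b) = tr(b) tr(a b a b^3) - tr(a b a b^2)   [square of b] = y^3*z^2 - x*y^2*z - y^3 - 2*y*z^2 + x*z + 3*y
tr(b^2 a b^-1 a b^2) = tr(a b^4 a) tr(b) - tr(a b^4 a b)   [inverse elimination on b] = x*y^4*z - x^2*y^3 - y^5 - y^3*z^2 - x*y^2*z + x^2*y + 5*y^3 + 2*y*z^2 - x*z - 5*y
reduce: tr(b a b^2) = tr(b) tr(b a b) - tr(b a)   [square of b] = y^2*z - x*y - z
tr(a b^2 a^2 b) = tr(a) tr(b a b^2 a) - tr(b a b^2)   [square of a] = x*y*z^2 - x^2*z - y^2*z + z
reduce: tr(a^3 b) = tr(a) tr(b a^2) - tr(b a)   [square of a] = x^2*z - x*y - z
reduce: tr(a^2) = tr(a) tr(a) - tr(1)   [square of a] = x^2 - 2
reduce: tr(a^3) = tr(a) tr(a^2) - tr(a)   [square of a] = x^3 - 3*x
tr(a b^2 a^2) = tr(b) tr(a^3 b) - tr(a^3)   [square of b] = x^2*y*z - x^3 - x*y^2 - y*z + 3*x
reduce: tr(a b^2 a b^2 a) = tr(b) tr(a b^2 a^2 b) - tr(a b^2 a^2)   [square of b] = x*y^2*z^2 - 2*x^2*y*z - y^3*z + x^3 + x*y^2 + 2*y*z - 3*x
so tr(a b a b a b) = tr(a b a b) tr(a b) - tr(b a)   [split at a repeated a] = z^3 - 3*z
reduce: tr(a b a b a) = tr(a) tr(b a b a) - tr(b a b)   [square of a] = x*z^2 - y*z - x
tr(a b a b^2 a b) = tr(b) tr(a b a b a b) - tr(a b a b a)   [square of b] = y*z^3 - x*z^2 - 2*y*z + x
tr(a b^2 a b^2 a b) = tr(b) tr(a b a b^2 a b) - tr(a b a b^2 a)   [square of b] = y^2*z^3 - 2*x*y*z^2 + x^2*z - y^2*z + x*y - z
tr(b^2 a b^-1 a b^2 a) = tr(a b^2 a b^2 a) tr(b) - tr(a b^2 a b^2 a b)   [inverse elimination on b] = x*y^3*z^2 - 2*x^2*y^2*z - y^4*z - y^2*z^3 + x^3*y + x*y^3 + 2*x*y*z^2 - x^2*z + 3*y^2*z - 4*x*y + z
tr(a^-1 b^2 a b^-1 a b^2) = tr(b^2 a b^-1 a b^2) tr(a) - tr(b^2 a b^-1 a b^2 a)   [inverse elimination on a] = x^2*y^4*z - x^3*y^3 - x*y^5 - 2*x*y^3*z^2 + x^2*y^2*z + y^4*z + y^2*z^3 + 4*x*y^3 - 3*y^2*z - x*y - z
reduce: tr(b a b^-1 a b^2 a^-2 b) = tr(a^-1 b^2 a b^-1 a b^2) tr(a) - tr(a^-1 b^2 a b^-1 a b^2 a)   [inverse elimination on a] = x^3*y^4*z - x^4*y^3 - x^2*y^5 - 2*x^2*y^3*z^2 + x^3*y^2*z + x*y^2*z^3 + 5*x^2*y^3 + y^5 + y^3*z^2 - 2*x*y^2*z - 2*x^2*y - 5*y^3 - 2*y*z^2 + 5*y
tr(b a b a^2 b) = tr(b) tr(a b a^2 b) - tr(a b a^2)   [square of b] = x*y*z^2 - x^2*z - y^2*z + z
reduce: tr(a b^3 a b a) = tr(b) tr(b a b a^2 b) - tr(b a b a^2)   [square of b] = x*y^2*z^2 - x^2*y*z - y^3*z - x*z^2 + 2*y*z + x
tr(a b^3 a b a b) = tr(b) tr(a b a b a b^2) - tr(a b a b a b)   [square of b] = y^2*z^3 - x*y*z^2 - 2*y^2*z - z^3 + x*y + 3*z
tr(b a b a b^-1 a b^2) = tr(a b^3 a b a) tr(b) - tr(a b^3 a b a b)   [inverse elimination on b] = x*y^3*z^2 - x^2*y^2*z - y^4*z - y^2*z^3 + 4*y^2*z + z^3 - 3*z
so tr(a b^2 a b a b a) = tr(a) tr(b^2 a b a b a) - tr(b^2 a b a b)   [square of a] = x*y*z^3 - x^2*z^2 - y^2*z^2 - x*y*z + x^2 + y^2 + z^2 - 2
reduce: tr(a b a b a b a b) = tr(b a) tr(b a b a b a) - tr(b^-1 a^-1 b^-1 a^-1)   [split at a repeated b] = z^4 - 4*z^2 + 2
tr(a b a b a b a) = tr(a) tr(b a b a b a) - tr(b a b a b)   [square of a] = x*z^3 - y*z^2 - 2*x*z + y
tr(a b^2 a b a b a b) = tr(b) tr(a b a b a b a b) - tr(a b a b a b a)   [square of b] = y*z^4 - x*z^3 - 3*y*z^2 + 2*x*z + y
reduce: tr(b a b a b^-1 a b^2 a) = tr(a b^2 a b a b a) tr(b) - tr(a b^2 a b a b a b)   [inverse elimination on b] = x*y^2*z^3 - x^2*y*z^2 - y^3*z^2 - y*z^4 - x*y^2*z + x*z^3 + x^2*y + y^3 + 4*y*z^2 - 2*x*z - 3*y
so tr(b a b a b^-1 a b^2 a^-1) = tr(b a b a b^-1 a b^2) tr(a) - tr(b a b a b^-1 a b^2 a)   [inverse elimination on a] = x^2*y^3*z^2 - x^3*y^2*z - x*y^4*z - 2*x*y^2*z^3 + x^2*y*z^2 + y^3*z^2 + y*z^4 + 5*x*y^2*z - x^2*y - y^3 - 4*y*z^2 - x*z + 3*y
tr(b a b^-1 a b^2 a^-2 b a) = tr(b a b a b^-1 a b^2 a^-1) tr(a) - tr(b a b a b^-1 a b^2)   [inverse elimination on a] = x^3*y^3*z^2 - x^4*y^2*z - x^2*y^4*z - 2*x^2*y^2*z^3 + x^3*y*z^2 + x*y*z^4 + 6*x^2*y^2*z + y^4*z + y^2*z^3 - x^3*y - x*y^3 - 4*x*y*z^2 - x^2*z - 4*y^2*z - z^3 + 3*x*y + 3*z
tr(a b^2 a^-2 b a^-1 b a b^-1) = tr(b a b^-1 a b^2 a^-2 b) tr(a) - tr(b a b^-1 a b^2 a^-2 b a)   [inverse elimination on a] = x^4*y^4*z - x^5*y^3 - x^3*y^5 - 3*x^3*y^3*z^2 + 2*x^4*y^2*z + x^2*y^4*z + 3*x^2*y^2*z^3 + 5*x^3*y^3 - x^3*y*z^2 + x*y^5 + x*y^3*z^2 - x*y*z^4 - 8*x^2*y^2*z - y^4*z - y^2*z^3 - x^3*y - 4*x*y^3 + 2*x*y*z^2 + x^2*z + 4*y^2*z + z^3 + 2*x*y - 3*z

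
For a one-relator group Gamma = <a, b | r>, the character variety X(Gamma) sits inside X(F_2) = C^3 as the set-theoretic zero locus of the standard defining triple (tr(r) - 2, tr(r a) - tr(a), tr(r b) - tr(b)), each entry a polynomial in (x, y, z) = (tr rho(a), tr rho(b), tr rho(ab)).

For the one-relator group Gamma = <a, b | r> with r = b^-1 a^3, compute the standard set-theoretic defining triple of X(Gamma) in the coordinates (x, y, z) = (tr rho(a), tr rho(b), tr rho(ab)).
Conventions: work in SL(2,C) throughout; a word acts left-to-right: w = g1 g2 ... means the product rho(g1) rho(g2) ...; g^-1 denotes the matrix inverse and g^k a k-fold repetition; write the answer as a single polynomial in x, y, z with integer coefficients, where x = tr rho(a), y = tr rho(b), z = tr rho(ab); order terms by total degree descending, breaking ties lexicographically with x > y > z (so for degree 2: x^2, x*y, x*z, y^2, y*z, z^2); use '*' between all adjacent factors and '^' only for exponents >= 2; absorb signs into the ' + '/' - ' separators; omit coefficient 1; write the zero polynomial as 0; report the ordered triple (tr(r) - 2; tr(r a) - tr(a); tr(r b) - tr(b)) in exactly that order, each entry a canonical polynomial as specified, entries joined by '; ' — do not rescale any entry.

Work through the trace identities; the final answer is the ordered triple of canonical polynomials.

trace(a^2) = trace(a) * trace(a) - trace(1)   [square of a] = x^2 - 2
trace(a^3) = trace(a) * trace(a^2) - trace(a)   [square of a] = x^3 - 3*x
trace(b a^2) = trace(a) * trace(b a) - trace(b)   [square of a] = x*z - y
trace(a^3 b) = trace(a) * trace(b a^2) - trace(b a)   [square of a] = x^2*z - x*y - z
trace(b^-1 a^3) = trace(a^3) * trace(b) - trace(a^3 b)   [inverse elimination on b] = x^3*y - x^2*z - 2*x*y + z
trace(a^4) = trace(a) * trace(a^3) - trace(a^2) = x^4 - 4*x^2 + 2
trace(a^4 b) = trace(a) * trace(b a^3) - trace(b a^2) = x^3*z - x^2*y - 2*x*z + y
trace(b^-1 a^4) = trace(a^4) * trace(b) - trace(a^4 b) = x^4*y - x^3*z - 3*x^2*y + 2*x*z + y
assemble the triple (trace(r) - 2; trace(r a) - x; trace(r b) - y)

x^3*y - x^2*z - 2*x*y + z - 2; x^4*y - x^3*z - 3*x^2*y + 2*x*z - x + y; x^3 - 3*x - y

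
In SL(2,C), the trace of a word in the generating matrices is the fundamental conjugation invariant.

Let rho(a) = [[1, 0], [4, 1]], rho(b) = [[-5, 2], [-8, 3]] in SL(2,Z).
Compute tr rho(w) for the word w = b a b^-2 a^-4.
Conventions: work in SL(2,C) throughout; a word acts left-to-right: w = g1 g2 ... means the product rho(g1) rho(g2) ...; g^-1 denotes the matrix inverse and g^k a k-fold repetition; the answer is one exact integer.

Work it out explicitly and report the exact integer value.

rho(b) = [[-5, 2], [-8, 3]]
... * rho(a) = [[1, 0], [4, 1]]  ->  [[3, 2], [4, 3]]
... * rho(b^-1) = [[3, -2], [8, -5]]  ->  [[25, -16], [36, -23]]
... * rho(b^-1) = [[3, -2], [8, -5]]  ->  [[-53, 30], [-76, 43]]
... * rho(a^-1) = [[1, 0], [-4, 1]]  ->  [[-173, 30], [-248, 43]]
... * rho(a^-1) = [[1, 0], [-4, 1]]  ->  [[-293, 30], [-420, 43]]
... * rho(a^-1) = [[1, 0], [-4, 1]]  ->  [[-413, 30], [-592, 43]]
... * rho(a^-1) = [[1, 0], [-4, 1]]  ->  [[-533, 30], [-764, 43]]
tr = -533 + 43 = -490

-490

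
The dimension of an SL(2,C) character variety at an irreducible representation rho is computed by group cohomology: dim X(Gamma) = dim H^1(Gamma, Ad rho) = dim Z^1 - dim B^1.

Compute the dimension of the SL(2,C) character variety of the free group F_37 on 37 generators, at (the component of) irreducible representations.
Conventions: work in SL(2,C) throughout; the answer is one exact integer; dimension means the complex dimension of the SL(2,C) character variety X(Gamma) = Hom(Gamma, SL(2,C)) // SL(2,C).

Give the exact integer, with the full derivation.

108

Gamma = F_37 has 37 generators and no relators.
Z^1(Gamma, Ad rho) = (sl_2)^37: a cocycle is a free choice of one sl_2 vector per generator, so dim Z^1 = 3*37 = 111.
At an irreducible rho the centralizer of the image in sl_2 is 0, so the coboundary map sl_2 -> Z^1 is injective: dim B^1 = 3.
dim X = dim H^1 = dim Z^1 - dim B^1 = 111 - 3 = 108.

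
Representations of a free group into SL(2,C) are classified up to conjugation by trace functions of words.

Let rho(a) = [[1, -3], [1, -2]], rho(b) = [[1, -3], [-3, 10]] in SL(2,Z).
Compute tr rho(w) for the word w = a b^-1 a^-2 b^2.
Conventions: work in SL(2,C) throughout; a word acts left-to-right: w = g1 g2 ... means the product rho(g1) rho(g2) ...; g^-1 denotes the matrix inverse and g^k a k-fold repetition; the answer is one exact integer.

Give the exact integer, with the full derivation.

-1582

rho(a) = [[1, -3], [1, -2]]
... * rho(b^-1) = [[10, 3], [3, 1]]  ->  [[1, 0], [4, 1]]
... * rho(a^-1) = [[-2, 3], [-1, 1]]  ->  [[-2, 3], [-9, 13]]
... * rho(a^-1) = [[-2, 3], [-1, 1]]  ->  [[1, -3], [5, -14]]
... * rho(b) = [[1, -3], [-3, 10]]  ->  [[10, -33], [47, -155]]
... * rho(b) = [[1, -3], [-3, 10]]  ->  [[109, -360], [512, -1691]]
tr = 109 + -1691 = -1582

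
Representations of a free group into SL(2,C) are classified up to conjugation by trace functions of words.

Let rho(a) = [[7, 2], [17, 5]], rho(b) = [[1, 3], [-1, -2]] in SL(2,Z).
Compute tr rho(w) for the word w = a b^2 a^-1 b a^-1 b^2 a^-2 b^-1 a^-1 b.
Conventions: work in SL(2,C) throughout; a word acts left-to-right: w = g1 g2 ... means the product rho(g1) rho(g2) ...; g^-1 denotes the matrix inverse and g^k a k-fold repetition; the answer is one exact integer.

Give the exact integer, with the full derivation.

rho(a) = [[7, 2], [17, 5]]
... * rho(b) = [[1, 3], [-1, -2]]  ->  [[5, 17], [12, 41]]
... * rho(b) = [[1, 3], [-1, -2]]  ->  [[-12, -19], [-29, -46]]
... * rho(a^-1) = [[5, -2], [-17, 7]]  ->  [[263, -109], [637, -264]]
... * rho(b) = [[1, 3], [-1, -2]]  ->  [[372, 1007], [901, 2439]]
... * rho(a^-1) = [[5, -2], [-17, 7]]  ->  [[-15259, 6305], [-36958, 15271]]
... * rho(b) = [[1, 3], [-1, -2]]  ->  [[-21564, -58387], [-52229, -141416]]
... * rho(b) = [[1, 3], [-1, -2]]  ->  [[36823, 52082], [89187, 126145]]
... * rho(a^-1) = [[5, -2], [-17, 7]]  ->  [[-701279, 290928], [-1698530, 704641]]
... * rho(a^-1) = [[5, -2], [-17, 7]]  ->  [[-8452171, 3439054], [-20471547, 8329547]]
... * rho(b^-1) = [[-2, -3], [1, 1]]  ->  [[20343396, 28795567], [49272641, 69744188]]
... * rho(a^-1) = [[5, -2], [-17, 7]]  ->  [[-387807659, 160882177], [-939287991, 389664034]]
... * rho(b) = [[1, 3], [-1, -2]]  ->  [[-548689836, -1485187331], [-1328952025, -3597192041]]
tr = -548689836 + -3597192041 = -4145881877

-4145881877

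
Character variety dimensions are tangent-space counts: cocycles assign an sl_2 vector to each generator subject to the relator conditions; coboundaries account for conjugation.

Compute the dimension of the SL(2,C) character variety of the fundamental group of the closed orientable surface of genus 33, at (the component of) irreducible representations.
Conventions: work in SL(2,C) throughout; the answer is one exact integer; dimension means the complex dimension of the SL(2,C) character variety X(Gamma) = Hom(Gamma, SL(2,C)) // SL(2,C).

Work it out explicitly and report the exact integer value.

192

The genus-33 surface group: 2g = 66 generators, one relator prod [a_i, b_i].
Unconstrained cocycle data is one sl_2 vector per generator (198 dimensions), cut by the relator condition d_2(z) = 0.
d_2 is surjective at irreducible rho (its cokernel H^2 is dual to H^0 = 0), so dim Z^1 = 198 - 3 = 195.
Coboundaries contribute dim B^1 = 3 (injective at irreducible rho).
Hence dim X = 195 - 3 = 192.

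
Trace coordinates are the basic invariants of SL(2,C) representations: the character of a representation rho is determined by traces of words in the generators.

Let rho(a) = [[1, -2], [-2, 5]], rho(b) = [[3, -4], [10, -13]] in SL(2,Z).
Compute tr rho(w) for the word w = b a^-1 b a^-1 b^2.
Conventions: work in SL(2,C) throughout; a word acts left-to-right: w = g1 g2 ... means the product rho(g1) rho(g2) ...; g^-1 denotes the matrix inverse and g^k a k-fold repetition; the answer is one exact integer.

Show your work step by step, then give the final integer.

20146

rho(b) = [[3, -4], [10, -13]]
... * rho(a^-1) = [[5, 2], [2, 1]]  ->  [[7, 2], [24, 7]]
... * rho(b) = [[3, -4], [10, -13]]  ->  [[41, -54], [142, -187]]
... * rho(a^-1) = [[5, 2], [2, 1]]  ->  [[97, 28], [336, 97]]
... * rho(b) = [[3, -4], [10, -13]]  ->  [[571, -752], [1978, -2605]]
... * rho(b) = [[3, -4], [10, -13]]  ->  [[-5807, 7492], [-20116, 25953]]
tr = -5807 + 25953 = 20146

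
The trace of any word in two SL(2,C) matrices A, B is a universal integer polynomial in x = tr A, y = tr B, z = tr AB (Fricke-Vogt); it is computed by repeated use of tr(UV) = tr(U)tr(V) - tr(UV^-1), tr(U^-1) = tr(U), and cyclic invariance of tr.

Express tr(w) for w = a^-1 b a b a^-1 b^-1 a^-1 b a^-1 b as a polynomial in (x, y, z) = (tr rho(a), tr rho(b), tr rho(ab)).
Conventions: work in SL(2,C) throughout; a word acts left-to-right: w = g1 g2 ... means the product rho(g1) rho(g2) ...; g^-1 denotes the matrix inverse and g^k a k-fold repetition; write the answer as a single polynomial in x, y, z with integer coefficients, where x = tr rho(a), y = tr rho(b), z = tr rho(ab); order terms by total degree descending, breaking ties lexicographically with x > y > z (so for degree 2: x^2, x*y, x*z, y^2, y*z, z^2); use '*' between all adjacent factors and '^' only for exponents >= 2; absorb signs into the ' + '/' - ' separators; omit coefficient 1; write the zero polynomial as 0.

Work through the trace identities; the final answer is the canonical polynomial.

tr(b^2) = tr(b) tr(b) - tr(1) = y^2 - 2
and tr(b^3) = tr(b) tr(b^2) - tr(b) = y^3 - 3*y
next, tr(a b^2) = tr(b) tr(a b) - tr(a) = y*z - x
and tr(b^3 a) = tr(b) tr(a b^2) - tr(a b) = y^2*z - x*y - z
tr(b a^-1 b^2) = tr(b^3) tr(a) - tr(b^3 a) = x*y^3 - y^2*z - 2*x*y + z
and tr(b^3 a b) = tr(b) tr(a b^3) - tr(a b^2) = y^3*z - x*y^2 - 2*y*z + x
and tr(a b a b) = tr(b a) tr(b a) - tr(1)   [split at repeated b] = z^2 - 2
and tr(a b a) = tr(a) tr(b a) - tr(b) = x*z - y
next, tr(b a b a b) = tr(b) tr(a b a b) - tr(a b a) = y*z^2 - x*z - y
tr(a b a b^3) = tr(b) tr(b a b a b) - tr(b a b a) = y^2*z^2 - x*y*z - y^2 - z^2 + 2
tr(b^3 a b a b) = tr(b) tr(a b a b^3) - tr(a b a b^2) = y^3*z^2 - x*y^2*z - y^3 - 2*y*z^2 + x*z + 3*y
and tr(a b a b a b) = tr(a b) tr(a b a b) - tr(a^-1 b^-1)   [split at repeated a] = z^3 - 3*z
tr(a b a b a) = tr(a) tr(b a b a) - tr(b a b) = x*z^2 - y*z - x
tr(b a b a b a b) = tr(b) tr(a b a b a b) - tr(a b a b a) = y*z^3 - x*z^2 - 2*y*z + x
next, tr(b^3 a b a b a) = tr(b) tr(b a b a b a b) - tr(b a b a b a) = y^2*z^3 - x*y*z^2 - 2*y^2*z - z^3 + x*y + 3*z
tr(a^-1 b^3 a b a b) = tr(b^3 a b a b) tr(a) - tr(b^3 a b a b a) = x*y^3*z^2 - x^2*y^2*z - y^2*z^3 - x*y^3 - x*y*z^2 + x^2*z + 2*y^2*z + z^3 + 2*x*y - 3*z
tr(b^2 a b a b^-1 a^-1 b) = tr(a^-1 b^3 a b a) tr(b) - tr(a^-1 b^3 a b a b) = -x*y^3*z^2 + x^2*y^2*z + y^4*z + y^2*z^3 + x*y*z^2 - x^2*z - 4*y^2*z - z^3 - x*y + 3*z
next, tr(a b^2 a b a) = tr(a) tr(b^2 a b a) - tr(b^2 a b) = x*y*z^2 - x^2*z - y^2*z + z
tr(a^2) = tr(a) tr(a) - tr(1) = x^2 - 2
tr(a b^2 a) = tr(b) tr(a^2 b) - tr(a^2) = x*y*z - x^2 - y^2 + 2
next, tr(b a b^2 a b) = tr(b) tr(a b^2 a b) - tr(a b^2 a) = y^2*z^2 - 2*x*y*z + x^2 - 2
tr(a b a b^2 a b a) = tr(a) tr(b a b^2 a b a) - tr(b a b^2 a b) = x*y*z^3 - x^2*z^2 - y^2*z^2 + 2
tr(a b a b a b a b) = tr(b a b a b a) tr(b a) - tr(a b a b)   [split at repeated b] = z^4 - 4*z^2 + 2
next, tr(a b a b a b a) = tr(a) tr(b a b a b a) - tr(b a b a b) = x*z^3 - y*z^2 - 2*x*z + y
tr(a b a b^2 a b a b) = tr(b) tr(a b a b a b a b) - tr(a b a b a b a) = y*z^4 - x*z^3 - 3*y*z^2 + 2*x*z + y
tr(b a b^2 a b a b^-1 a) = tr(a b a b^2 a b a) tr(b) - tr(a b a b^2 a b a b) = x*y^2*z^3 - x^2*y*z^2 - y^3*z^2 - y*z^4 + x*z^3 + 3*y*z^2 - 2*x*z + y
and tr(b^2 a b a b^-1 a^-1 b a) = tr(b a b^2 a b a b^-1) tr(a) - tr(b a b^2 a b a b^-1 a) = -x*y^2*z^3 + 2*x^2*y*z^2 + y^3*z^2 + y*z^4 - x^3*z - x*y^2*z - x*z^3 - 3*y*z^2 + 3*x*z - y
and tr(b^-1 a^-1 b a^-1 b^2 a b a) = tr(b^2 a b a b^-1 a^-1 b) tr(a) - tr(b^2 a b a b^-1 a^-1 b a) = -x^2*y^3*z^2 + x^3*y^2*z + x*y^4*z + 2*x*y^2*z^3 - x^2*y*z^2 - y^3*z^2 - y*z^4 - 3*x*y^2*z - x^2*y + 3*y*z^2 + y
tr(b a b a^-1 b^-1 a^-1 b a^-1 b) = tr(b^-1 a^-1 b a^-1 b^2 a b) tr(a) - tr(b^-1 a^-1 b a^-1 b^2 a b a) = x^2*y^3*z^2 - x^3*y^2*z - x*y^4*z - 2*x*y^2*z^3 + x^2*y^3 + x^2*y*z^2 + y^3*z^2 + y*z^4 + 2*x*y^2*z - x^2*y - 3*y*z^2 + x*z - y
next, tr(b^2 a b a b a^-1) = tr(b^2 a b a b) tr(a) - tr(b^2 a b a b a) = x*y^2*z^2 - x^2*y*z - y*z^3 - x*y^2 + 2*y*z + x
tr(b a b a b a^-2 b) = tr(b^2 a b a b a^-1) tr(a) - tr(b^2 a b a b) = x^2*y^2*z^2 - x^3*y*z - x*y*z^3 - x^2*y^2 - y^2*z^2 + 3*x*y*z + x^2 + y^2 + z^2 - 2
next, tr(b a b a b a b a^-1) = tr(b a b a b a b) tr(a) - tr(b a b a b a b a) = x*y*z^3 - x^2*z^2 - z^4 - 2*x*y*z + x^2 + 4*z^2 - 2
tr(b a b a b a^-2 b a) = tr(b a b a b a b a^-1) tr(a) - tr(b a b a b a b) = x^2*y*z^3 - x^3*z^2 - x*z^4 - 2*x^2*y*z - y*z^3 + x^3 + 5*x*z^2 + 2*y*z - 3*x
and tr(a^-1 b a^-1 b a b a b a^-1) = tr(b a b a b a^-2 b) tr(a) - tr(b a b a b a^-2 b a) = x^3*y^2*z^2 - x^4*y*z - 2*x^2*y*z^3 - x^3*y^2 + x^3*z^2 - x*y^2*z^2 + x*z^4 + 5*x^2*y*z + y*z^3 + x*y^2 - 4*x*z^2 - 2*y*z + x
and tr(b a b a b a^-1 b^2 a) = tr(b^2 a b a b a b) tr(a) - tr(b^2 a b a b a b a) = x*y^2*z^3 - x^2*y*z^2 - y*z^4 - 2*x*y^2*z + x^2*y + 3*y*z^2 + x*z - y
and tr(b a^-1 b a b a b a^-1 b) = tr(b a b a b a^-1 b^2) tr(a) - tr(b a b a b a^-1 b^2 a) = x^2*y^3*z^2 - x^3*y^2*z - 2*x*y^2*z^3 - x^2*y^3 + y*z^4 + x^3*z + 4*x*y^2*z + x*z^3 + x^2*y - 3*y*z^2 - 4*x*z + y
next, tr(a b a b^2 a) = tr(a) tr(b a b^2 a) - tr(b a b^2) = x*y*z^2 - x^2*z - y^2*z + z
and tr(b a b^2 a b a b) = tr(b) tr(a b a b^2 a b) - tr(a b a b^2 a) = y^2*z^3 - 2*x*y*z^2 + x^2*z - y^2*z + x*y - z
next, tr(b a b a b a^-1 b a b) = tr(b a b^2 a b a b) tr(a) - tr(b a b^2 a b a b a) = x*y^2*z^3 - 2*x^2*y*z^2 - y*z^4 + x^3*z - x*y^2*z + x*z^3 + x^2*y + 3*y*z^2 - 3*x*z - y
and tr(b a b a b a b a b a) = tr(a b a b a b a b) tr(a b) - tr(b a b a b a)   [split at repeated a] = z^5 - 5*z^3 + 5*z
next, tr(b a b a b a^-1 b a b a) = tr(b a b a b a b a b) tr(a) - tr(b a b a b a b a b a) = x*y*z^4 - x^2*z^3 - z^5 - 3*x*y*z^2 + 2*x^2*z + 5*z^3 + x*y - 5*z
and tr(b a^-1 b a b a b a^-1 b a) = tr(b a b a b a^-1 b a b) tr(a) - tr(b a b a b a^-1 b a b a) = x^2*y^2*z^3 - 2*x^3*y*z^2 - 2*x*y*z^4 + x^4*z - x^2*y^2*z + 2*x^2*z^3 + z^5 + x^3*y + 6*x*y*z^2 - 5*x^2*z - 5*z^3 - 2*x*y + 5*z
and tr(a^-1 b a^-1 b a b a b a^-1 b) = tr(b a^-1 b a b a b a^-1 b) tr(a) - tr(b a^-1 b a b a b a^-1 b a) = x^3*y^3*z^2 - x^4*y^2*z - 3*x^2*y^2*z^3 - x^3*y^3 + 2*x^3*y*z^2 + 3*x*y*z^4 + 5*x^2*y^2*z - x^2*z^3 - z^5 - 9*x*y*z^2 + x^2*z + 5*z^3 + 3*x*y - 5*z
and tr(b a b a^-1 b^-1 a^-1 b a^-1 b a) = tr(a^-1 b a^-1 b a b a b a^-1) tr(b) - tr(a^-1 b a^-1 b a b a b a^-1 b) = x^2*y^2*z^3 - x^3*y*z^2 - x*y^3*z^2 - 2*x*y*z^4 + x^2*z^3 + y^2*z^3 + z^5 + x*y^3 + 5*x*y*z^2 - x^2*z - 2*y^2*z - 5*z^3 - 2*x*y + 5*z
and tr(a^-1 b a b a^-1 b^-1 a^-1 b a^-1 b) = tr(b a b a^-1 b^-1 a^-1 b a^-1 b) tr(a) - tr(b a b a^-1 b^-1 a^-1 b a^-1 b a) = x^3*y^3*z^2 - x^4*y^2*z - x^2*y^4*z - 3*x^2*y^2*z^3 + x^3*y^3 + 2*x^3*y*z^2 + 2*x*y^3*z^2 + 3*x*y*z^4 + 2*x^2*y^2*z - x^2*z^3 - y^2*z^3 - z^5 - x^3*y - x*y^3 - 8*x*y*z^2 + 2*x^2*z + 2*y^2*z + 5*z^3 + x*y - 5*z

x^3*y^3*z^2 - x^4*y^2*z - x^2*y^4*z - 3*x^2*y^2*z^3 + x^3*y^3 + 2*x^3*y*z^2 + 2*x*y^3*z^2 + 3*x*y*z^4 + 2*x^2*y^2*z - x^2*z^3 - y^2*z^3 - z^5 - x^3*y - x*y^3 - 8*x*y*z^2 + 2*x^2*z + 2*y^2*z + 5*z^3 + x*y - 5*z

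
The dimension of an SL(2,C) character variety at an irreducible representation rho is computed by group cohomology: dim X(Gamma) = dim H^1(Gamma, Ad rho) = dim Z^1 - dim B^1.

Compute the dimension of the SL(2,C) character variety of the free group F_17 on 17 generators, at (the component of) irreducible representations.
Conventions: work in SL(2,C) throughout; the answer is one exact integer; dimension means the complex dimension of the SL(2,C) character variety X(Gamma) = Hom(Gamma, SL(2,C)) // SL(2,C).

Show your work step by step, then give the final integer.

The free group F_17: 17 generators, no relators.
So Z^1 = (sl_2)^17 in full: dim Z^1 = 51.
At an irreducible rho the centralizer of the image in sl_2 is 0, so the coboundary map sl_2 -> Z^1 is injective: dim B^1 = 3.
dim H^1 = 51 - 3 = 48, which is dim X.

48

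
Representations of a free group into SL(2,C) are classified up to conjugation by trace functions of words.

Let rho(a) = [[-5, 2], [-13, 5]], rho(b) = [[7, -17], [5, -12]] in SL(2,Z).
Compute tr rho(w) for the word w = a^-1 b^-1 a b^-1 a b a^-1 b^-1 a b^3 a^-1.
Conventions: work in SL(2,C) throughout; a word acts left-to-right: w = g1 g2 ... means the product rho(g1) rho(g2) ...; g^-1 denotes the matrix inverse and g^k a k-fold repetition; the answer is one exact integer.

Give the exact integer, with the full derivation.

rho(a^-1) = [[5, -2], [13, -5]]
... * rho(b^-1) = [[-12, 17], [-5, 7]]  ->  [[-50, 71], [-131, 186]]
... * rho(a) = [[-5, 2], [-13, 5]]  ->  [[-673, 255], [-1763, 668]]
... * rho(b^-1) = [[-12, 17], [-5, 7]]  ->  [[6801, -9656], [17816, -25295]]
... * rho(a) = [[-5, 2], [-13, 5]]  ->  [[91523, -34678], [239755, -90843]]
... * rho(b) = [[7, -17], [5, -12]]  ->  [[467271, -1139755], [1224070, -2985719]]
... * rho(a^-1) = [[5, -2], [13, -5]]  ->  [[-12480460, 4764233], [-32693997, 12480455]]
... * rho(b^-1) = [[-12, 17], [-5, 7]]  ->  [[125944355, -178818189], [329925689, -468434764]]
... * rho(a) = [[-5, 2], [-13, 5]]  ->  [[1694914682, -642202235], [4440023487, -1682322442]]
... * rho(b) = [[7, -17], [5, -12]]  ->  [[8653391599, -21107122774], [22668552199, -55292529975]]
... * rho(b) = [[7, -17], [5, -12]]  ->  [[-44961872677, 106177816105], [-117782784482, 278144972317]]
... * rho(b) = [[7, -17], [5, -12]]  ->  [[216155971786, -509781957751], [566245370211, -1335432331610]]
... * rho(a^-1) = [[5, -2], [13, -5]]  ->  [[-5546385591833, 2116597845183], [-14529393459875, 5544670917628]]
tr = -5546385591833 + 5544670917628 = -1714674205

-1714674205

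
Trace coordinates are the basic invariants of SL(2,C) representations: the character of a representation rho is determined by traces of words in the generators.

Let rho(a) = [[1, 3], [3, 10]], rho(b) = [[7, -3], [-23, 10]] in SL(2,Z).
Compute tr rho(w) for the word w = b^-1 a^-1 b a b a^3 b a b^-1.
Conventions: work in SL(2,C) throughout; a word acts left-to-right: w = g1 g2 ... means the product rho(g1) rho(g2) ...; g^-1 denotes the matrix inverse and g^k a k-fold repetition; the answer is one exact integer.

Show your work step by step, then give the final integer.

rho(b^-1) = [[10, 3], [23, 7]]
... * rho(a^-1) = [[10, -3], [-3, 1]]  ->  [[91, -27], [209, -62]]
... * rho(b) = [[7, -3], [-23, 10]]  ->  [[1258, -543], [2889, -1247]]
... * rho(a) = [[1, 3], [3, 10]]  ->  [[-371, -1656], [-852, -3803]]
... * rho(b) = [[7, -3], [-23, 10]]  ->  [[35491, -15447], [81505, -35474]]
... * rho(a) = [[1, 3], [3, 10]]  ->  [[-10850, -47997], [-24917, -110225]]
... * rho(a) = [[1, 3], [3, 10]]  ->  [[-154841, -512520], [-355592, -1177001]]
... * rho(a) = [[1, 3], [3, 10]]  ->  [[-1692401, -5589723], [-3886595, -12836786]]
... * rho(b) = [[7, -3], [-23, 10]]  ->  [[116716822, -50820027], [268039913, -116708075]]
... * rho(a) = [[1, 3], [3, 10]]  ->  [[-35743259, -158049804], [-82084312, -362961011]]
... * rho(b^-1) = [[10, 3], [23, 7]]  ->  [[-3992578082, -1213578405], [-9168946373, -2786980013]]
tr = -3992578082 + -2786980013 = -6779558095

-6779558095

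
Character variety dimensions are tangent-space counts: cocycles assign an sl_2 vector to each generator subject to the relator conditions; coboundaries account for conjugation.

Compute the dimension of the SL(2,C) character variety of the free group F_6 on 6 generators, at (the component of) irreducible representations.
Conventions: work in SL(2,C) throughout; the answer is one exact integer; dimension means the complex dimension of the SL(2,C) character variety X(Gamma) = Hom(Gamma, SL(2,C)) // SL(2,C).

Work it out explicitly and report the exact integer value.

15

Here Gamma is free of rank 6 — no relator constrains a cocycle.
So Z^1 = (sl_2)^6 in full: dim Z^1 = 18.
Irreducibility makes the coboundary map sl_2 -> Z^1 injective (trivial centralizer), so dim B^1 = 3.
dim X = dim H^1 = dim Z^1 - dim B^1 = 18 - 3 = 15.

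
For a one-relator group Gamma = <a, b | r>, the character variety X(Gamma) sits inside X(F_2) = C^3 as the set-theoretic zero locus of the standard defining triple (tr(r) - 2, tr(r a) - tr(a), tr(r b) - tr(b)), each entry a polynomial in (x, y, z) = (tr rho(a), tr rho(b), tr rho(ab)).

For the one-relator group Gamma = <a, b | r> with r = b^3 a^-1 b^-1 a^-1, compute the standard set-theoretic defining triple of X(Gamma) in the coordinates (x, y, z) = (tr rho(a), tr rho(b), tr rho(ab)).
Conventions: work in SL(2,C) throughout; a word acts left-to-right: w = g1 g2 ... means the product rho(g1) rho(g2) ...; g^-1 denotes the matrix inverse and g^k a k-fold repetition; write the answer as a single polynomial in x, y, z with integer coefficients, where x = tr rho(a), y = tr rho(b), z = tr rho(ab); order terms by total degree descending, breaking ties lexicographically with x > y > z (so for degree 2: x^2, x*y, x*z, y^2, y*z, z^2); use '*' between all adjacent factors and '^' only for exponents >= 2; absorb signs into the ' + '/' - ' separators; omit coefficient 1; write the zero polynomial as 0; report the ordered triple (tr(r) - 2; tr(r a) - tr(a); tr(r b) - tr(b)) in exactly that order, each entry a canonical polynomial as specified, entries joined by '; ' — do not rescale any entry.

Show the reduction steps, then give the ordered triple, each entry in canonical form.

x*y^3*z - y^4 - y^2*z^2 - 2*x*y*z + 4*y^2 + z^2 - 4; x*y^2 - y*z - 2*x; x*y^4*z - y^5 - y^3*z^2 - 3*x*y^2*z + 5*y^3 + 2*y*z^2 + x*z - 6*y

trace(b^2) = trace(b) * trace(b) - trace(1) = y^2 - 2
and trace(b^3) = trace(b) * trace(b^2) - trace(b) = y^3 - 3*y
trace(b a b) = trace(b) * trace(a b) - trace(a) = y*z - x
trace(b^3 a) = trace(b) * trace(b a b) - trace(b a) = y^2*z - x*y - z
trace(b^3 a^-1) = trace(b^3) * trace(a) - trace(b^3 a) = x*y^3 - y^2*z - 2*x*y + z
and trace(a^-1 b^3 a^-1) = trace(b^3 a^-1) * trace(a) - trace(b^3) = x^2*y^3 - x*y^2*z - 2*x^2*y - y^3 + x*z + 3*y
trace(b^4) = trace(b) * trace(b^3) - trace(b^2) = y^4 - 4*y^2 + 2
trace(b^4 a) = trace(b) * trace(b^2 a b) - trace(b^2 a) = y^3*z - x*y^2 - 2*y*z + x
next, trace(b^3 a^-1 b) = trace(b^4) * trace(a) - trace(b^4 a) = x*y^4 - y^3*z - 3*x*y^2 + 2*y*z + x
next, trace(a b a b) = trace(b a) * trace(b a) - trace(1) = z^2 - 2
trace(a b a) = trace(a) * trace(b a) - trace(b) = x*z - y
trace(a b a b^2) = trace(b) * trace(a b a b) - trace(a b a) = y*z^2 - x*z - y
and trace(b a b^3 a) = trace(b) * trace(a b a b^2) - trace(a b a b) = y^2*z^2 - x*y*z - y^2 - z^2 + 2
and trace(b^3 a^-1 b a) = trace(b a b^3) * trace(a) - trace(b a b^3 a) = x*y^3*z - x^2*y^2 - y^2*z^2 - x*y*z + x^2 + y^2 + z^2 - 2
trace(a^-1 b^3 a^-1 b) = trace(b^3 a^-1 b) * trace(a) - trace(b^3 a^-1 b a) = x^2*y^4 - 2*x*y^3*z - 2*x^2*y^2 + y^2*z^2 + 3*x*y*z - y^2 - z^2 + 2
and trace(b^3 a^-1 b^-1 a^-1) = trace(a^-1 b^3 a^-1) * trace(b) - trace(a^-1 b^3 a^-1 b) = x*y^3*z - y^4 - y^2*z^2 - 2*x*y*z + 4*y^2 + z^2 - 2
and trace(b^2 a^-1) = trace(b^2) * trace(a) - trace(b^2 a) = x*y^2 - y*z - x
next, trace(b a b^4) = trace(b) * trace(b^2 a b^2) - trace(b^2 a b)   [square of b] = y^4*z - x*y^3 - 3*y^2*z + 2*x*y + z
trace(b a b^4 a) = trace(b) * trace(b^2 a b a b) - trace(b^2 a b a)   [square of b] = y^3*z^2 - x*y^2*z - y^3 - 2*y*z^2 + x*z + 3*y
trace(a b^4 a^-1 b) = trace(b a b^4) * trace(a) - trace(b a b^4 a)   [inverse elimination on a] = x*y^4*z - x^2*y^3 - y^3*z^2 - 2*x*y^2*z + 2*x^2*y + y^3 + 2*y*z^2 - 3*y
trace(b^4 a^-1 b^-1 a) = trace(a b^4 a^-1) * trace(b) - trace(a b^4 a^-1 b)   [inverse elimination on b] = -x*y^4*z + x^2*y^3 + y^5 + y^3*z^2 + 2*x*y^2*z - 2*x^2*y - 5*y^3 - 2*y*z^2 + 5*y
next, trace(b^3 a^-1 b^-1 a^-1 b) = trace(b^4 a^-1 b^-1) * trace(a) - trace(b^4 a^-1 b^-1 a)   [inverse elimination on a] = x*y^4*z - y^5 - y^3*z^2 - 3*x*y^2*z + 5*y^3 + 2*y*z^2 + x*z - 5*y
assemble the triple (trace(r) - 2; trace(r a) - x; trace(r b) - y)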